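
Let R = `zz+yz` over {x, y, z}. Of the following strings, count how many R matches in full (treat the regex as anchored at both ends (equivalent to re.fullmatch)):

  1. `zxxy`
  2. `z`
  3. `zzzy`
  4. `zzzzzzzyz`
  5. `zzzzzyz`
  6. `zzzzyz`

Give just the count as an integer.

1 → no match — must start with `zz`
2 → no match — must start with `zz`
3 → no match — must end with `zyz`
4 → match
5 → match
6 → match
Total matched: 3

3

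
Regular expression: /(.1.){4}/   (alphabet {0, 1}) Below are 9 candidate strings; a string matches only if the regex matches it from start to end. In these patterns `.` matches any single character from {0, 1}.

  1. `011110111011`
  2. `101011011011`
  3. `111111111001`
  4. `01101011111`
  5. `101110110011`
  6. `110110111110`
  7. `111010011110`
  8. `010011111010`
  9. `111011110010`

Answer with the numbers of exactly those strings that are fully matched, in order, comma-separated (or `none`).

1. `011110111011` → match
2. `101011011011` → no match
3. `111111111001` → no match
4. `01101011111` → no match
5. `101110110011` → no match
6. `110110111110` → match
7. `111010011110` → match
8. `010011111010` → match
9. `111011110010` → match

1, 6, 7, 8, 9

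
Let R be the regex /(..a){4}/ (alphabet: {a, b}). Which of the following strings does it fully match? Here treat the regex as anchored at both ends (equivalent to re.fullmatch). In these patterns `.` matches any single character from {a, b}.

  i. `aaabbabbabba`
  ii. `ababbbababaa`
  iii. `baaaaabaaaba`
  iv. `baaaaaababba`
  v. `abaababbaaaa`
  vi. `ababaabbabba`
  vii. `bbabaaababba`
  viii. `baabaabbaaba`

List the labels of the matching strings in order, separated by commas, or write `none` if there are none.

i. `aaabbabbabba` → match
ii. `ababbbababaa` → no match
iii. `baaaaabaaaba` → match
iv. `baaaaaababba` → match
v. `abaababbaaaa` → match
vi. `ababaabbabba` → match
vii. `bbabaaababba` → match
viii. `baabaabbaaba` → match

i, iii, iv, v, vi, vii, viii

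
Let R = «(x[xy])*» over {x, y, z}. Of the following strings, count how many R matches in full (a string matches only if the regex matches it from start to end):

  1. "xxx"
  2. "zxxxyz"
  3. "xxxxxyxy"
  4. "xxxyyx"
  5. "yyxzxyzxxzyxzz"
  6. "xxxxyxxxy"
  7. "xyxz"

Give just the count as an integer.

1

1. "xxx" → no match
2. "zxxxyz" → no match
3. "xxxxxyxy" → match
4. "xxxyyx" → no match
5 → no match
6. "xxxxyxxxy" → no match
7. "xyxz" → no match
Total matched: 1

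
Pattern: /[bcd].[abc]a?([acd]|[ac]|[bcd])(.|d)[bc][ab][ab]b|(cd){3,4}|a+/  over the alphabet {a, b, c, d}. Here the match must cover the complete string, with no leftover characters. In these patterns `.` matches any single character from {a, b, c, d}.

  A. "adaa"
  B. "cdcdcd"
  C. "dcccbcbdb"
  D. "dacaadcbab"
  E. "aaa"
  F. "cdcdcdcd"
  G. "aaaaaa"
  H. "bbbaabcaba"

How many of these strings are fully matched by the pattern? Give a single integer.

5

A → no match
B → match
C → no match
D → match
E → match
F → match
G → match
H → no match
Total matched: 5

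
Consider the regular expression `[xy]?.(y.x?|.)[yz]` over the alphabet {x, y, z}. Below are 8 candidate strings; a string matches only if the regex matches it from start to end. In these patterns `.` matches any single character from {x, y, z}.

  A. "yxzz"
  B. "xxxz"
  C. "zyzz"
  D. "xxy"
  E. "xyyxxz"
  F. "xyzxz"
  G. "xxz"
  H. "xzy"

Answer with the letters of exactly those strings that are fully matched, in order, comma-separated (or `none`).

A, B, C, D, E, F, G, H

A → match
B → match
C → match
D → match
E → match
F → match
G → match
H → match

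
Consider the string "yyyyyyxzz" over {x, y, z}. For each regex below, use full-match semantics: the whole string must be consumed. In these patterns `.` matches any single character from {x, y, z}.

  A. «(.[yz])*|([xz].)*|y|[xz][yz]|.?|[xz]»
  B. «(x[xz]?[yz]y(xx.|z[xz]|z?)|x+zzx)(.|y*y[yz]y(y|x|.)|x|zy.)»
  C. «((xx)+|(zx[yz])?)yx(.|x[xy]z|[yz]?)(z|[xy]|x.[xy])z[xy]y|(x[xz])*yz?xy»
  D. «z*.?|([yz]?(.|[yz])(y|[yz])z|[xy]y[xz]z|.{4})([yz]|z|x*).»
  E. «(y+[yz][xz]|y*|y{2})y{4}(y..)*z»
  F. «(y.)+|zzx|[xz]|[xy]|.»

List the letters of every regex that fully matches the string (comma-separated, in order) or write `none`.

A → no match
B → no match — must start with "x"
C → no match
D → no match
E → match
F → no match

E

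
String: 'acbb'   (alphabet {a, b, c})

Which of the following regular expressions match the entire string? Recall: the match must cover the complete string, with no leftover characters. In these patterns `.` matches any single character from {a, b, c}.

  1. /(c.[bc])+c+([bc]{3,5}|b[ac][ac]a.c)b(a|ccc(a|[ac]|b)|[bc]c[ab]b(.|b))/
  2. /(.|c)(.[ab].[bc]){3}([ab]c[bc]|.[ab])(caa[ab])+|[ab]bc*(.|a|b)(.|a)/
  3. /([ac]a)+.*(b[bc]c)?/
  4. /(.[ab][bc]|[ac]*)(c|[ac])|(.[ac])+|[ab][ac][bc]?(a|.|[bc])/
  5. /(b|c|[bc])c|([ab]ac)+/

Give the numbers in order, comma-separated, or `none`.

4

1 → no match — must start with 'c'
2 → no match
3 → no match
4 → match
5 → no match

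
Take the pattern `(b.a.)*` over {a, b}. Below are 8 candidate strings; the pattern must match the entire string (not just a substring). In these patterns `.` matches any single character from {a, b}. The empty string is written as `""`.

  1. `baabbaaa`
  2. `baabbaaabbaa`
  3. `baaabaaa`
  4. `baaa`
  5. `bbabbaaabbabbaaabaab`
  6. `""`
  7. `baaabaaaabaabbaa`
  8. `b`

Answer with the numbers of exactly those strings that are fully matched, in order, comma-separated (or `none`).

1 → match
2 → match
3 → match
4 → match
5 → match
6 → match
7 → no match
8 → no match

1, 2, 3, 4, 5, 6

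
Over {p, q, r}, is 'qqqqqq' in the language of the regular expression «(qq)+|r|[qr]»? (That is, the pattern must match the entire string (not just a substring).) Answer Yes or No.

Yes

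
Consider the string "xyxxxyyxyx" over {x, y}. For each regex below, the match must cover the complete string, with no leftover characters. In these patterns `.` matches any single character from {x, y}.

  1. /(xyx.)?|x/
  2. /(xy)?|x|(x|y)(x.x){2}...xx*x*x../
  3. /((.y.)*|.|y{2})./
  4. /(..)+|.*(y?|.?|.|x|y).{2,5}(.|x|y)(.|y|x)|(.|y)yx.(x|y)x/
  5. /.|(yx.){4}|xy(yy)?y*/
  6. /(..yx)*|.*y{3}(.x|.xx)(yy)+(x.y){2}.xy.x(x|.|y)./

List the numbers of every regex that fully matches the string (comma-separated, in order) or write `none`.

4

1 → no match
2 → no match
3 → no match
4 → match
5 → no match
6 → no match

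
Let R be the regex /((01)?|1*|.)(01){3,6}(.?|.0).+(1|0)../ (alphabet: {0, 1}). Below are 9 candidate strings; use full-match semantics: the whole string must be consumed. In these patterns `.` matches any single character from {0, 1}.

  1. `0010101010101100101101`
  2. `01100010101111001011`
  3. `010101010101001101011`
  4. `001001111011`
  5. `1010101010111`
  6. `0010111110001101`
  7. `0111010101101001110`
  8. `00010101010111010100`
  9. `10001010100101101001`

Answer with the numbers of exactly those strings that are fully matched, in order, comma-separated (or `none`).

1 → match
2 → no match
3 → match
4. `001001111011` → no match
5 → match
6 → no match
7 → no match
8 → no match
9 → no match

1, 3, 5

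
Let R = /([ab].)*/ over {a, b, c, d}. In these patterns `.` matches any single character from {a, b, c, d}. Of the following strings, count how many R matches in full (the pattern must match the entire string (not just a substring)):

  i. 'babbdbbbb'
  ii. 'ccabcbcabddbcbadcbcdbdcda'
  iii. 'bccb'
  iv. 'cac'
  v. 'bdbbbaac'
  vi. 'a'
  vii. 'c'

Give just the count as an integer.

i → no match
ii → no match
iii → no match
iv → no match
v → match
vi → no match
vii → no match
Total matched: 1

1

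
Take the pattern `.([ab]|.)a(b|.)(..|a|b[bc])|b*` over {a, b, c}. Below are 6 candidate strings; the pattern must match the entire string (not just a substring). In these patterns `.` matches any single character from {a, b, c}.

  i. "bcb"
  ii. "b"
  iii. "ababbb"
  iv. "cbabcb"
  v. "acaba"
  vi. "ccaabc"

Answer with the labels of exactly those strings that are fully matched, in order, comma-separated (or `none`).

ii, iii, iv, v, vi

i → no match
ii → match
iii → match
iv → match
v → match
vi → match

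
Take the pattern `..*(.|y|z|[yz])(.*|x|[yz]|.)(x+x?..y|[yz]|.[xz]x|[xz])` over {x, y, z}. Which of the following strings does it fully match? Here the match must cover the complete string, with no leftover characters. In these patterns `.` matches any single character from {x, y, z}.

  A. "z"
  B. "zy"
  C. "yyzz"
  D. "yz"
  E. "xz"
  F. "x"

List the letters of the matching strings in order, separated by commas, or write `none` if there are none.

C

A → no match
B → no match
C → match
D → no match
E → no match
F → no match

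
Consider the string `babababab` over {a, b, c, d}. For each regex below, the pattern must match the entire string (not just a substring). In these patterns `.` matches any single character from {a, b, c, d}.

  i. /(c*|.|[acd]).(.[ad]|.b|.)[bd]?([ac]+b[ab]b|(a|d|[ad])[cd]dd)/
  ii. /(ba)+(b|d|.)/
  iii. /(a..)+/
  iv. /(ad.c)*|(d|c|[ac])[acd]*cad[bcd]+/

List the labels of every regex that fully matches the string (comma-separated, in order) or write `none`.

i, ii

i → match
ii → match
iii → no match — must start with `a`
iv → no match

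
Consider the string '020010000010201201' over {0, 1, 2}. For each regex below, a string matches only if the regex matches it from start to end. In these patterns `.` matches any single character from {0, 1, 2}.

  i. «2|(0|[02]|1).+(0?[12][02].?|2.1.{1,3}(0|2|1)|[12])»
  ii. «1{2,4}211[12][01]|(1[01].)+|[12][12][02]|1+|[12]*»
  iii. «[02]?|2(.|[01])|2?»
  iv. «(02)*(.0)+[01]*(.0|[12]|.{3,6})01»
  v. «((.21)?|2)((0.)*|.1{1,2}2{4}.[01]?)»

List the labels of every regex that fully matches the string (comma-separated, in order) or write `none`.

i → match
ii → no match
iii → no match
iv → match
v → no match

i, iv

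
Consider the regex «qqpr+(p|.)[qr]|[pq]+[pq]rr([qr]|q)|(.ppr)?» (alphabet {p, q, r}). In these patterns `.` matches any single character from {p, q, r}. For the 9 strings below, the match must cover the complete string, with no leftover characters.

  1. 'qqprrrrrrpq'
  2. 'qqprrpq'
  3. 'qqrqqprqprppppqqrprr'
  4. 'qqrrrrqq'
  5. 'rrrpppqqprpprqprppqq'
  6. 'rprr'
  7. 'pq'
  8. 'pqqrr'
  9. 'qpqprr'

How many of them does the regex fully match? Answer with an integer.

2

1 → match
2 → match
3 → no match
4 → no match
5 → no match
6 → no match
7 → no match
8 → no match
9 → no match
Total matched: 2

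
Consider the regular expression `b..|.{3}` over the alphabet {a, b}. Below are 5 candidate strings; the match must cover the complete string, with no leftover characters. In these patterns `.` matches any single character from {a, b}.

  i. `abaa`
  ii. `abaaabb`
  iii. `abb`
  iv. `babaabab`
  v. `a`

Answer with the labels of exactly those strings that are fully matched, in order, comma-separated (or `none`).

i → no match
ii → no match
iii → match
iv → no match
v → no match

iii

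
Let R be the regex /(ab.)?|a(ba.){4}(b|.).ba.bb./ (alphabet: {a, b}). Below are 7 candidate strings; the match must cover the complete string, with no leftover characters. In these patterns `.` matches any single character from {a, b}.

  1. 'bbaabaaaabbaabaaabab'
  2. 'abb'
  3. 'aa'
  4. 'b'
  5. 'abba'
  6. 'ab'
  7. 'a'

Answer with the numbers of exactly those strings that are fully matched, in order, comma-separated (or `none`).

2

1 → no match
2 → match
3 → no match
4 → no match
5 → no match
6 → no match
7 → no match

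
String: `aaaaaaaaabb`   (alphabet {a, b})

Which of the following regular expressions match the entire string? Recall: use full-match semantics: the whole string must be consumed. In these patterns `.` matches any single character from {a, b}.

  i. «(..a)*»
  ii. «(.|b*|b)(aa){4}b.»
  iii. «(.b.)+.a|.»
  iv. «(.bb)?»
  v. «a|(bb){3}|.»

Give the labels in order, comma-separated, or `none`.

i → no match
ii → match
iii → no match
iv → no match
v → no match

ii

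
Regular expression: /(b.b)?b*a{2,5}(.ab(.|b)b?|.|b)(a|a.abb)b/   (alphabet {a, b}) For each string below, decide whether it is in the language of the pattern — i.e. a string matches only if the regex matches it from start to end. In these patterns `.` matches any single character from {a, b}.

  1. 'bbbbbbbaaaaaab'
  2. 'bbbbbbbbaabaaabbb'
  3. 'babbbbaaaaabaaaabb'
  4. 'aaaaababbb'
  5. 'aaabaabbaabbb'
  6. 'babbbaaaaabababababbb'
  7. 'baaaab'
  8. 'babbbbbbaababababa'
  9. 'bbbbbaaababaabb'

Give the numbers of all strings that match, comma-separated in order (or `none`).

1 → match
2 → match
3 → no match
4 → match
5 → no match
6 → match
7 → match
8 → no match — must end with 'b'
9 → no match

1, 2, 4, 6, 7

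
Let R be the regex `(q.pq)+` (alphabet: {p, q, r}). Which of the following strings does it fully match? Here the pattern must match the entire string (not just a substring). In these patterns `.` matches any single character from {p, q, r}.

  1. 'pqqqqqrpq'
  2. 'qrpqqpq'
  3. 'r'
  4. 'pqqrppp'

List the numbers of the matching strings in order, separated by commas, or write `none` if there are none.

none

1 → no match — must start with 'q'
2 → no match
3 → no match — must start with 'q'
4 → no match — must start with 'q'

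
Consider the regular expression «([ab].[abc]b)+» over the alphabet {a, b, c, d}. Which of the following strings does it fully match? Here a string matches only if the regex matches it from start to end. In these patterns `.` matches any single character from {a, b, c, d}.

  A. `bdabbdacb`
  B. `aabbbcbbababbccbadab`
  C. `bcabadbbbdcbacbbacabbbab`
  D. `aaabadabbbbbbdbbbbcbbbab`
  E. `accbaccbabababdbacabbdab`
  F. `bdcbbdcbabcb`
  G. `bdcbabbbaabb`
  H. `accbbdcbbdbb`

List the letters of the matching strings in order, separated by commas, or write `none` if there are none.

B, C, D, F, G, H

A. `bdabbdacb` → no match
B → match
C → match
D → match
E → no match
F. `bdcbbdcbabcb` → match
G. `bdcbabbbaabb` → match
H. `accbbdcbbdbb` → match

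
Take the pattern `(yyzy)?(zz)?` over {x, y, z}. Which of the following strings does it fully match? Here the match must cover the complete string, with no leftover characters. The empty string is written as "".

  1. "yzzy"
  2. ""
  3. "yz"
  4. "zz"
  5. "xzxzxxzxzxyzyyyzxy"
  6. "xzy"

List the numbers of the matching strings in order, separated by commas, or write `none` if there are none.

2, 4

1 → no match
2 → match
3 → no match
4 → match
5 → no match
6 → no match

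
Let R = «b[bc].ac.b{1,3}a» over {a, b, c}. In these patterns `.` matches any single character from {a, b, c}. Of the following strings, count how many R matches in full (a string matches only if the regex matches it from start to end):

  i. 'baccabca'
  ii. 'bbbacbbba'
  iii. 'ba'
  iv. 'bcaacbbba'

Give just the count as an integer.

i → no match — must end with 'ba'
ii → match
iii → no match
iv → match
Total matched: 2

2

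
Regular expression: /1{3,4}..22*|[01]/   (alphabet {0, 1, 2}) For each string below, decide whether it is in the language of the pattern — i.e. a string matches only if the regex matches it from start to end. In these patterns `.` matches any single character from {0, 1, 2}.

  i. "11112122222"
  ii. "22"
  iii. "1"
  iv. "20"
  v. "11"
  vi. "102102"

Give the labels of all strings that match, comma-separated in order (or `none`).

i, iii

i → match
ii → no match
iii → match
iv → no match
v → no match
vi → no match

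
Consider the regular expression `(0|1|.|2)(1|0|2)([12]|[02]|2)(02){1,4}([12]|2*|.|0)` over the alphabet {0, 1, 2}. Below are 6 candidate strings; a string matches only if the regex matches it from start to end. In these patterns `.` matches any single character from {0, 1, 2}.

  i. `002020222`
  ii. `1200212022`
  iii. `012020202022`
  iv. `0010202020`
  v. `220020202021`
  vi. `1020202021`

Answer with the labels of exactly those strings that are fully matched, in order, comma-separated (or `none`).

i → match
ii → no match
iii → match
iv → match
v → match
vi → match

i, iii, iv, v, vi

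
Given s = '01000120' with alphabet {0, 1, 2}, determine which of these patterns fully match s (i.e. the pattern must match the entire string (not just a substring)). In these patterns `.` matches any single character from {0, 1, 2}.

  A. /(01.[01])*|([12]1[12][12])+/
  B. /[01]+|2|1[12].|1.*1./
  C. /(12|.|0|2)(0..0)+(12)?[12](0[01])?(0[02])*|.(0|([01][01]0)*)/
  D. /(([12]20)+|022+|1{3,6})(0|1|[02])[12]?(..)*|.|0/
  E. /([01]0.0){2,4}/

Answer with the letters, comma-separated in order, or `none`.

A → match
B → no match
C → no match
D → no match
E → no match

A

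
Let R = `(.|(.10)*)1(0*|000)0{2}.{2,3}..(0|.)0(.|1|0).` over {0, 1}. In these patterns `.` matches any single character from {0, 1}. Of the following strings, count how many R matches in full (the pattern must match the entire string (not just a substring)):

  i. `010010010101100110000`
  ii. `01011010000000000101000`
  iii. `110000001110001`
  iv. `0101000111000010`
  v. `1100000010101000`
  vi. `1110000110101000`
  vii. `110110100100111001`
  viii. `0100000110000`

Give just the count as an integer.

i → no match
ii → match
iii → match
iv → match
v → match
vi → no match
vii → match
viii → match
Total matched: 6

6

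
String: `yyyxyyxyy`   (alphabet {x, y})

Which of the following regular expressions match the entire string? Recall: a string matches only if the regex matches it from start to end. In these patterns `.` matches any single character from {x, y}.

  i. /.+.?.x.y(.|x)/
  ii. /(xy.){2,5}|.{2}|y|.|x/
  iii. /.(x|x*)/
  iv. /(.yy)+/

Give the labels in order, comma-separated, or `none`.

iv

i → no match
ii → no match
iii → no match
iv → match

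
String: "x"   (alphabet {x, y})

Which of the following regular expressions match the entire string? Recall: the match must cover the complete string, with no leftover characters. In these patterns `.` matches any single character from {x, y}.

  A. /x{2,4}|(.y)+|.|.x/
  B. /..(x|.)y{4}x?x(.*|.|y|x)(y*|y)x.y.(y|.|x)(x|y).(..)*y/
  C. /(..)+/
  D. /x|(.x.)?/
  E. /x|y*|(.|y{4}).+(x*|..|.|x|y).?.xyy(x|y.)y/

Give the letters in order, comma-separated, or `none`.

A → match
B → no match — must end with "y"
C → no match
D → match
E → match

A, D, E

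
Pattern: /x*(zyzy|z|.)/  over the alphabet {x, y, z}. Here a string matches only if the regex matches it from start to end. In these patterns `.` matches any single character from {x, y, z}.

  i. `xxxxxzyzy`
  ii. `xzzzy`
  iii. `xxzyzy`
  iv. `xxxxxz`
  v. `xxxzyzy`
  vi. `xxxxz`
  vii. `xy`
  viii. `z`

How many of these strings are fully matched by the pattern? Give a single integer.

i → match
ii → no match
iii → match
iv → match
v → match
vi → match
vii → match
viii → match
Total matched: 7

7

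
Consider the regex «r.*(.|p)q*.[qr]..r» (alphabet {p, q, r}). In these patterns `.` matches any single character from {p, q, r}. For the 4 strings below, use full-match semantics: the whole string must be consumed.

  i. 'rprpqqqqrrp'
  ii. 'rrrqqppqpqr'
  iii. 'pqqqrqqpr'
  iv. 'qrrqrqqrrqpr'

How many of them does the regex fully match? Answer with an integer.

i → no match — must end with 'r'
ii → match
iii → no match — must start with 'r'
iv → no match — must start with 'r'
Total matched: 1

1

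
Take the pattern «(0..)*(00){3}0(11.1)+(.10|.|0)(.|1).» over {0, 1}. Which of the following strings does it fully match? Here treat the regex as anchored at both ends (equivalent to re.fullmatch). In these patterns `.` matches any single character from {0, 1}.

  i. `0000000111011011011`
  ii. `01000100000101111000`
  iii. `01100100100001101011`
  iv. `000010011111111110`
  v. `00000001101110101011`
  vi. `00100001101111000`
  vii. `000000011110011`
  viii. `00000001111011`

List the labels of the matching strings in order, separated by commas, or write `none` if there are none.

i → no match
ii → no match
iii → no match
iv → no match
v → match
vi → no match
vii → no match
viii → match

v, viii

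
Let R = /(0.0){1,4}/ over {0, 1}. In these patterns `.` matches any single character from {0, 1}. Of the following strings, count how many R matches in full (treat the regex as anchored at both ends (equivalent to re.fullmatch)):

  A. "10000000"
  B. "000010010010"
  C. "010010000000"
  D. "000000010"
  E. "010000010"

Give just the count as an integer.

4

A → no match — must start with "0"
B → match
C → match
D → match
E → match
Total matched: 4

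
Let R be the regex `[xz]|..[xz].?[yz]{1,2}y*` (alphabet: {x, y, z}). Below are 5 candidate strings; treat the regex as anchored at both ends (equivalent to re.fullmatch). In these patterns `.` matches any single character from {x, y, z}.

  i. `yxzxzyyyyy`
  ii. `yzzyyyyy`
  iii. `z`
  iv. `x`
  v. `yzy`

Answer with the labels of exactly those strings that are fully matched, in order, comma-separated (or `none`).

i, ii, iii, iv

i → match
ii → match
iii → match
iv → match
v → no match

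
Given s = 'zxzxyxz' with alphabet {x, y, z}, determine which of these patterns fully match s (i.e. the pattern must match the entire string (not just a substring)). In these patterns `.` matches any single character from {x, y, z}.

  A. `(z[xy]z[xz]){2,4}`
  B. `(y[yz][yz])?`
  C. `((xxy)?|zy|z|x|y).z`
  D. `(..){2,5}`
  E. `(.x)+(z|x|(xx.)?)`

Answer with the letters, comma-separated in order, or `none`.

E

A → no match
B → no match
C → no match
D → no match
E → match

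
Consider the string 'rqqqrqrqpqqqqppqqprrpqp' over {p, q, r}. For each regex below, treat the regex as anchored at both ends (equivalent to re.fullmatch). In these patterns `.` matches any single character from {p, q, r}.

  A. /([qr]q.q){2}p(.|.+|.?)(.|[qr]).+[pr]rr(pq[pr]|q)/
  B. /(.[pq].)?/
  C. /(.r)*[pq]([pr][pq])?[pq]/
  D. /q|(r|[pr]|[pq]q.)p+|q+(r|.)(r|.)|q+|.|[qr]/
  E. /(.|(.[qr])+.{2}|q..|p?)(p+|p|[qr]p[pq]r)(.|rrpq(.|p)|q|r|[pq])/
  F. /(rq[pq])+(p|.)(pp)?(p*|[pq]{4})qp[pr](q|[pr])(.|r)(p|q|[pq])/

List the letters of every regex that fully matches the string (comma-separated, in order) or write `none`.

A

A → match
B → no match
C → no match
D → no match
E → no match
F → no match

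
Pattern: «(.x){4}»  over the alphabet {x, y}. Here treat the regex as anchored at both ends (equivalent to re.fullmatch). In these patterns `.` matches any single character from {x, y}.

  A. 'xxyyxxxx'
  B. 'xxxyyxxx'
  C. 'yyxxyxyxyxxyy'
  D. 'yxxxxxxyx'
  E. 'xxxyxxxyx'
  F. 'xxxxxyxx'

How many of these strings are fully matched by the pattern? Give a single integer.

A → no match
B → no match
C → no match — must end with 'x'
D → no match
E → no match
F → no match
Total matched: 0

0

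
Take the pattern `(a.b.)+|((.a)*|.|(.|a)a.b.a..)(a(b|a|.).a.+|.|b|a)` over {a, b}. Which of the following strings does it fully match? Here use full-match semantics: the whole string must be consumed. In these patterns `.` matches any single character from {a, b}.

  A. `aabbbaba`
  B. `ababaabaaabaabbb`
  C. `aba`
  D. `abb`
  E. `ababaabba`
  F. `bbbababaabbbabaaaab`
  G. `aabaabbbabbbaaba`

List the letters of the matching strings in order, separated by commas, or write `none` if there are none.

A → no match
B → no match
C → no match
D → no match
E → no match
F → no match
G → match

G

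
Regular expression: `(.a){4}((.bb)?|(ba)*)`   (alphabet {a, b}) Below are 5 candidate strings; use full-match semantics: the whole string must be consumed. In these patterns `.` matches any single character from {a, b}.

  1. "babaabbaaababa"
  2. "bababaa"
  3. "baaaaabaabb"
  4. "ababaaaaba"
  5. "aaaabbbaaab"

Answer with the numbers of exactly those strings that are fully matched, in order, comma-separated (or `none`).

1 → no match
2 → no match
3 → match
4 → no match
5 → no match

3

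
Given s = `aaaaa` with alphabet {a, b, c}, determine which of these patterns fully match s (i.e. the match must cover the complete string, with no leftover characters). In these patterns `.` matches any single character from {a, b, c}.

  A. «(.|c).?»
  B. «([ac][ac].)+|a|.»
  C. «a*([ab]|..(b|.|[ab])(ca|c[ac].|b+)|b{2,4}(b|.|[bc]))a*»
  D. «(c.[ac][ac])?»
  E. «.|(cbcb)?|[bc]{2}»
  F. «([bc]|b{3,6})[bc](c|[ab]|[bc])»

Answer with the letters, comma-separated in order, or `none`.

C

A → no match
B → no match
C → match
D → no match
E → no match
F → no match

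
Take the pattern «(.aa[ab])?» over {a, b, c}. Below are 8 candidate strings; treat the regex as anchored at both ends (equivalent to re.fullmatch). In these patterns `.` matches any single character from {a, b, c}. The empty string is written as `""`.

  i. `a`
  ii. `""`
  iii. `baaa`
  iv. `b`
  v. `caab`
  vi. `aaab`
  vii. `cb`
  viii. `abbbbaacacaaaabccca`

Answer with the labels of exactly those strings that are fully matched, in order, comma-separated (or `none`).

ii, iii, v, vi

i → no match
ii → match
iii → match
iv → no match
v → match
vi → match
vii → no match
viii → no match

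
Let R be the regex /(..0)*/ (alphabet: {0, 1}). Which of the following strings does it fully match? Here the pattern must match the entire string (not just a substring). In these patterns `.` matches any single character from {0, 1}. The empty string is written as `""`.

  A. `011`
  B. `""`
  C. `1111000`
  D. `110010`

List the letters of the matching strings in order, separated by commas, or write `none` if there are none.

A → no match
B → match
C → no match
D → match

B, D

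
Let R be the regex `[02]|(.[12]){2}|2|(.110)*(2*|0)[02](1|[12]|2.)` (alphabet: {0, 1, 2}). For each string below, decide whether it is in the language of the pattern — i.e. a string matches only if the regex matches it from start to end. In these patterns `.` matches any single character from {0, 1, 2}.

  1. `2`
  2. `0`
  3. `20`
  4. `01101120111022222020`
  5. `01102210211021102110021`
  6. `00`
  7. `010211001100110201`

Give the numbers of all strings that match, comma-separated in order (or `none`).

1, 2

1 → match
2 → match
3 → no match
4 → no match
5 → no match
6 → no match
7 → no match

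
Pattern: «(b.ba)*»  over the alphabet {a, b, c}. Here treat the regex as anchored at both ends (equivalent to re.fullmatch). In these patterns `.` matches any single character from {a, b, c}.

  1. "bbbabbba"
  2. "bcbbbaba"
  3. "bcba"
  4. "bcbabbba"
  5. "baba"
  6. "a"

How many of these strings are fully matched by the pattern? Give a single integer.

4

1 → match
2 → no match
3 → match
4 → match
5 → match
6 → no match
Total matched: 4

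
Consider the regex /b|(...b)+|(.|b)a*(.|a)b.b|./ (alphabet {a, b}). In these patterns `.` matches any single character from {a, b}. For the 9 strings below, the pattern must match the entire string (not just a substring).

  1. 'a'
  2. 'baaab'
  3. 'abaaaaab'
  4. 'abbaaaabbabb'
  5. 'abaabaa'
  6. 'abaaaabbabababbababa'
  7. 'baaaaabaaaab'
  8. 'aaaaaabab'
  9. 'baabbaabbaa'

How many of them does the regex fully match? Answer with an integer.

2

1 → match
2 → no match
3 → no match
4 → no match
5 → no match
6 → no match
7 → no match
8 → match
9 → no match
Total matched: 2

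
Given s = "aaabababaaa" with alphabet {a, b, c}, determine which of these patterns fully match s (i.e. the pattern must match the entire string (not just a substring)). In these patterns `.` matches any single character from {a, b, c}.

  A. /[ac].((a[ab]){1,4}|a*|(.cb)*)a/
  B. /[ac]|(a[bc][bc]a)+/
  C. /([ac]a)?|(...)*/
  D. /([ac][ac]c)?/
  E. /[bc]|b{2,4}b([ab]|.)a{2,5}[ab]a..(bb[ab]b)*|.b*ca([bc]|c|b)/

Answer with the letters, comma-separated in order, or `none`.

A

A → match
B → no match
C → no match
D → no match
E → no match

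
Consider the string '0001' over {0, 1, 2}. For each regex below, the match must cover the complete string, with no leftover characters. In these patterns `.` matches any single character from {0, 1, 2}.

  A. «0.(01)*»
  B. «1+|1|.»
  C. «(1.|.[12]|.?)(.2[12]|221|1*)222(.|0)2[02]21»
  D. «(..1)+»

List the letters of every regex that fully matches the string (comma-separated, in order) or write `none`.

A → match
B → no match
C → no match — must end with '21'
D → no match

A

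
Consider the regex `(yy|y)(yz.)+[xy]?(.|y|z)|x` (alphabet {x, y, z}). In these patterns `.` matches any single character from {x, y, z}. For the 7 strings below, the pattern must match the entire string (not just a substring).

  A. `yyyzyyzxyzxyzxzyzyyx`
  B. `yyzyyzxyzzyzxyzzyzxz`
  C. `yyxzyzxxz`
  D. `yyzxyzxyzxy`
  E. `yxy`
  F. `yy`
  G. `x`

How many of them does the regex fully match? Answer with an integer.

A → no match
B → match
C → no match
D → match
E → no match
F → no match
G → match
Total matched: 3

3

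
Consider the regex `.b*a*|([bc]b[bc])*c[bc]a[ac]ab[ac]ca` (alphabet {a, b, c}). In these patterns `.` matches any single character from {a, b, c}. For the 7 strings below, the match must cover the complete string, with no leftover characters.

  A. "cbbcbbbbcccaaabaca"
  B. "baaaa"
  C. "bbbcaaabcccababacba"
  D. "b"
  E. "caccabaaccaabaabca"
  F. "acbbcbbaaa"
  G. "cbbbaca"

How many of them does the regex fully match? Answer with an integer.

A → match
B → match
C → no match
D → match
E → no match
F → no match
G → no match
Total matched: 3

3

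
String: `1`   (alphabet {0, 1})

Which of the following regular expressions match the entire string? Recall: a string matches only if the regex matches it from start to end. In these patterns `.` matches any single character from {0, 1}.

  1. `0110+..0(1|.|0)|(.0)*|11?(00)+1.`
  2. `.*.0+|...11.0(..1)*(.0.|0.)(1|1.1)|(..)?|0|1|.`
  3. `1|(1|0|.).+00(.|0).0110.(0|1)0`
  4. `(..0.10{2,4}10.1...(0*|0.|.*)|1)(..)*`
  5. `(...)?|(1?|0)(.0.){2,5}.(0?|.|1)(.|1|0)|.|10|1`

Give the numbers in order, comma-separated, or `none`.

1 → no match
2 → match
3 → match
4 → match
5 → match

2, 3, 4, 5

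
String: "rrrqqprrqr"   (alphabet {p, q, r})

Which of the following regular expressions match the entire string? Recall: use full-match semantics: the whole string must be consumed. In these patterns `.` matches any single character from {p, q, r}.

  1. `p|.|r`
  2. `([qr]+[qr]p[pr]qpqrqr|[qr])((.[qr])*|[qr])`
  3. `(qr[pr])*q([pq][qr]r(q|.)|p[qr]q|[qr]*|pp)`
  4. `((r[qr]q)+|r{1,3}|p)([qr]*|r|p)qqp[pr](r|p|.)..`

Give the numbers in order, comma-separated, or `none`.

4

1 → no match
2 → no match
3 → no match
4 → match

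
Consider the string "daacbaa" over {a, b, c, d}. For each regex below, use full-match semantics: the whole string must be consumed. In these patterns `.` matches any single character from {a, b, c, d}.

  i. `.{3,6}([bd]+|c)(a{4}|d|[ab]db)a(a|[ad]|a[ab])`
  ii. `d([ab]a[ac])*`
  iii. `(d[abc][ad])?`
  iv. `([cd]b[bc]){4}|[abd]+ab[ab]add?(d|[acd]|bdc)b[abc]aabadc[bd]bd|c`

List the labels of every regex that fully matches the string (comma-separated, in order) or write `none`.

ii

i → no match
ii → match
iii → no match
iv → no match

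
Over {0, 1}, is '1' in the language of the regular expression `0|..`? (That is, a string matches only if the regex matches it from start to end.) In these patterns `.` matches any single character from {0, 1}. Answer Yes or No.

No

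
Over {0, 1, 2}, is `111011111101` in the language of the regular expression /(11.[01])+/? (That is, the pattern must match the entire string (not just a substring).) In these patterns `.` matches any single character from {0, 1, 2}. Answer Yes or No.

Yes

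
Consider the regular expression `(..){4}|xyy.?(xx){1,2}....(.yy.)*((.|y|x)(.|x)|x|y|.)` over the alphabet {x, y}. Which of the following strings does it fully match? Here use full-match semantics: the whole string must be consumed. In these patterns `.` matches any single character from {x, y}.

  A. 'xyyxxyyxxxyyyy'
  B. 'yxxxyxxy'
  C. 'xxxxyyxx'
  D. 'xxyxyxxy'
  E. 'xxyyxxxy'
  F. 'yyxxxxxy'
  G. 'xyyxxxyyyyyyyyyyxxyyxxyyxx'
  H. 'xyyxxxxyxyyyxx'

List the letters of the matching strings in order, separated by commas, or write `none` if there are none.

A, B, C, D, E, F, G, H

A → match
B → match
C → match
D → match
E → match
F → match
G → match
H → match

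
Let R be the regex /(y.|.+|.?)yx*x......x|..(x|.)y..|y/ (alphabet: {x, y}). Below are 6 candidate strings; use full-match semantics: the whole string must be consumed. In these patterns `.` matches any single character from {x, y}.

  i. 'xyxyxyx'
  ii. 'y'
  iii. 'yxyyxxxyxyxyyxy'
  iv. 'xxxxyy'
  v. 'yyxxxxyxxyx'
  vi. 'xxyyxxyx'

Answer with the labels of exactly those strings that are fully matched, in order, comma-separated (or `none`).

ii, v

i → no match
ii → match
iii → no match
iv → no match
v → match
vi → no match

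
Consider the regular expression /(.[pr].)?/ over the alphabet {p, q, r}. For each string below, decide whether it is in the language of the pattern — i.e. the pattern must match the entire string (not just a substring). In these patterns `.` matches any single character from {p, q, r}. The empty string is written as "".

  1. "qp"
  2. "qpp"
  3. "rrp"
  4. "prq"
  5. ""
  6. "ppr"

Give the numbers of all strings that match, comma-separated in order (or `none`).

1 → no match
2 → match
3 → match
4 → match
5 → match
6 → match

2, 3, 4, 5, 6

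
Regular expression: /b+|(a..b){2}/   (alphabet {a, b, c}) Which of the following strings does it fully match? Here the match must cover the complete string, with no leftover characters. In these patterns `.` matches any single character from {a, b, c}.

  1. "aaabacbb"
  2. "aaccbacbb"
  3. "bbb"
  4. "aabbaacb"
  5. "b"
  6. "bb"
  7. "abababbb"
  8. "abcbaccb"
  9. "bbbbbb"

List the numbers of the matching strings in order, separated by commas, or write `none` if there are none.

1, 3, 4, 5, 6, 7, 8, 9

1. "aaabacbb" → match
2. "aaccbacbb" → no match
3. "bbb" → match
4. "aabbaacb" → match
5. "b" → match
6. "bb" → match
7. "abababbb" → match
8. "abcbaccb" → match
9. "bbbbbb" → match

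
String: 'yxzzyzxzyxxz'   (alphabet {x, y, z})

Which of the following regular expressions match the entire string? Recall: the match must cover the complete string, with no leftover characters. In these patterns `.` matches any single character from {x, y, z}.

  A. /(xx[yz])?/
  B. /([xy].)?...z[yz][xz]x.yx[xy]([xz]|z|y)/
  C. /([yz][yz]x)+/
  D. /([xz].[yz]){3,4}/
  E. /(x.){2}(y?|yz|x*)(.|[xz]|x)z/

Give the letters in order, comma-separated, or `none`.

A → no match
B → match
C → no match — must end with 'x'
D → no match
E → no match — must start with 'x'

B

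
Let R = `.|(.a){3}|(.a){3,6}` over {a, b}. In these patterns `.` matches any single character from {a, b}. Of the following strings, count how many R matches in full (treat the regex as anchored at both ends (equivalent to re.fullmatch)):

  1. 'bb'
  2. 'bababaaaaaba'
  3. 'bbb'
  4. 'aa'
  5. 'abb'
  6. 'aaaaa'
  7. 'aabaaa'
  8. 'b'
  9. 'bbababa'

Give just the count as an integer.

3

1 → no match
2 → match
3 → no match
4 → no match
5 → no match
6 → no match
7 → match
8 → match
9 → no match
Total matched: 3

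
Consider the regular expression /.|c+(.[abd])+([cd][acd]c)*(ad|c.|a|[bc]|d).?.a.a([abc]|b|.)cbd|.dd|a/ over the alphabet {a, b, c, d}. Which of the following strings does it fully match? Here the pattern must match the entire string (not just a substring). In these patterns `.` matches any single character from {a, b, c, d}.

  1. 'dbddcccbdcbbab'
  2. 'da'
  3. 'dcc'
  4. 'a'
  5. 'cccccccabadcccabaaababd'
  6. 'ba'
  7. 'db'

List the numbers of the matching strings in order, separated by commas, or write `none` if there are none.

1 → no match
2 → no match
3 → no match
4 → match
5 → no match
6 → no match
7 → no match

4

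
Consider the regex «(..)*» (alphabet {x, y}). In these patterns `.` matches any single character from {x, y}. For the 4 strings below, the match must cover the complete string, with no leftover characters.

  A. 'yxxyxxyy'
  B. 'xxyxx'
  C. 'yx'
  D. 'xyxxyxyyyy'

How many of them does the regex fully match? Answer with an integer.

3

A → match
B → no match
C → match
D → match
Total matched: 3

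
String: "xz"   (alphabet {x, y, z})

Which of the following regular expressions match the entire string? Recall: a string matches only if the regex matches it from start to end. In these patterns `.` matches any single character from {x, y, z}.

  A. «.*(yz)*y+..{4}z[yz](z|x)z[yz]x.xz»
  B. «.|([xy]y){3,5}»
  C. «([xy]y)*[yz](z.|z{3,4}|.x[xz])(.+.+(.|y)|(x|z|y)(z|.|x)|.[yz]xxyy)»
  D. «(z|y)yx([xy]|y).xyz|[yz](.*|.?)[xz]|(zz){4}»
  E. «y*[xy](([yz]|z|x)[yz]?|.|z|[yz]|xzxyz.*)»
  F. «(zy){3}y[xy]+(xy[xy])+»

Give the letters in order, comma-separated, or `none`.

E

A → no match
B → no match
C → no match
D → no match
E → match
F → no match — must start with "zy"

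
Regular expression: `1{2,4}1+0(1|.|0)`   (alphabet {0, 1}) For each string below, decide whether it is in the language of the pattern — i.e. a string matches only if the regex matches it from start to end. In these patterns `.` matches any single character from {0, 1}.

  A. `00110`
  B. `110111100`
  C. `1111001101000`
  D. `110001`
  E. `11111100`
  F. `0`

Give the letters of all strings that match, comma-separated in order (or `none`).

A → no match — must start with `1`
B → no match
C → no match
D → no match
E → match
F → no match — must start with `1`

E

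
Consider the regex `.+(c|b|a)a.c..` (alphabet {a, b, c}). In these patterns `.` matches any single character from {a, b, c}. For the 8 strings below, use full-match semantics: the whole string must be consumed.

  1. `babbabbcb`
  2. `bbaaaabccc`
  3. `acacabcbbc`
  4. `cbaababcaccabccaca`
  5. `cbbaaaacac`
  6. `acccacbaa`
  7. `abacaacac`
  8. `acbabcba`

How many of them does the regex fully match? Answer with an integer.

4

1. `babbabbcb` → no match
2. `bbaaaabccc` → match
3. `acacabcbbc` → no match
4 → no match
5. `cbbaaaacac` → match
6. `acccacbaa` → no match
7. `abacaacac` → match
8. `acbabcba` → match
Total matched: 4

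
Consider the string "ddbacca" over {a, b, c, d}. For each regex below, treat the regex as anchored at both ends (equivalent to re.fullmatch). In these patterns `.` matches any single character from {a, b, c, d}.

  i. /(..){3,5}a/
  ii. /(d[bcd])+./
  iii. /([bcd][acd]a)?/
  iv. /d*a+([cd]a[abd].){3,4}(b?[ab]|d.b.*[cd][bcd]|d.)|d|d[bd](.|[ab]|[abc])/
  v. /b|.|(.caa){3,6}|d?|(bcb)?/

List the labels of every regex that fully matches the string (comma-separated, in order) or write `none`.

i

i → match
ii → no match
iii → no match
iv → no match
v → no match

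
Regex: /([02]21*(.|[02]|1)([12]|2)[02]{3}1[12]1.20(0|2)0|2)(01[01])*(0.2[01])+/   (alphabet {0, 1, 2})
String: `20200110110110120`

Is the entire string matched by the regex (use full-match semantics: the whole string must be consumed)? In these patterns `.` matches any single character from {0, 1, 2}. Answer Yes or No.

No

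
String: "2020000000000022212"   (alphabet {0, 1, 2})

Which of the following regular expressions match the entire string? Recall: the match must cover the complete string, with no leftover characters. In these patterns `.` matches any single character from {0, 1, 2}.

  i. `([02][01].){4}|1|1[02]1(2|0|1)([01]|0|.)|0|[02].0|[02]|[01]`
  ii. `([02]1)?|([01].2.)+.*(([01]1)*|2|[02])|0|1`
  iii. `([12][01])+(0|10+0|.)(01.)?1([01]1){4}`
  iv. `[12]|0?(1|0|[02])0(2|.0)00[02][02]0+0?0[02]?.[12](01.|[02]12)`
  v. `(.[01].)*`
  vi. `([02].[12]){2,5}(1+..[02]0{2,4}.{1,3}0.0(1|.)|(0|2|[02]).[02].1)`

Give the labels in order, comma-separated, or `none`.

i → no match
ii → no match
iii → no match — must end with "1"
iv → match
v → no match
vi → no match

iv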